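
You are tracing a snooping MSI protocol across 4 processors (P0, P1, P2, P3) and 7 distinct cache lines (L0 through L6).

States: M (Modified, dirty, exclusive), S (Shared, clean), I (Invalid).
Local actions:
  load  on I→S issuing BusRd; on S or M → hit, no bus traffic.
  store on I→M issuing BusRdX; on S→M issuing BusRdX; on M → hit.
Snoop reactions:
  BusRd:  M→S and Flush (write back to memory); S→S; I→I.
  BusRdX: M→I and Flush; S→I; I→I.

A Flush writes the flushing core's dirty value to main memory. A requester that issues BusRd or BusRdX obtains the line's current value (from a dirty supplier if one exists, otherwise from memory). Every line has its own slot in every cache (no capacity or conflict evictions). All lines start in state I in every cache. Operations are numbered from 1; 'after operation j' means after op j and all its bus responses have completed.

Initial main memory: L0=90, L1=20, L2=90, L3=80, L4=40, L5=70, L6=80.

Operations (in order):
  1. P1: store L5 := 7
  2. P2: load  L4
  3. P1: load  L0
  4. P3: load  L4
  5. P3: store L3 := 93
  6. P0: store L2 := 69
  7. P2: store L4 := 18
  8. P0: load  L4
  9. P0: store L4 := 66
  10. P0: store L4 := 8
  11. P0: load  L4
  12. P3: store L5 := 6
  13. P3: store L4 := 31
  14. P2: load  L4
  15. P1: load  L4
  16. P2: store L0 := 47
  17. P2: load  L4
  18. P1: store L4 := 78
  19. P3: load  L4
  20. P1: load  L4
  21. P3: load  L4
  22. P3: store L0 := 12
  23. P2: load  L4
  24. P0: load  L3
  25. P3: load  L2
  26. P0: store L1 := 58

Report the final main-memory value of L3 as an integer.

memory[L3] = 93

step 1: P1: store L5 := 7  ⟶  IMII  (L5)  txn=BusRdX  M[L5]=70
step 2: P2: load  L4  ⟶  IISI  (L4)  txn=BusRd  M[L4]=40
step 3: P1: load  L0  ⟶  ISII  (L0)  txn=BusRd  M[L0]=90
step 4: P3: load  L4  ⟶  IISS  (L4)  txn=BusRd  M[L4]=40
step 5: P3: store L3 := 93  ⟶  IIIM  (L3)  txn=BusRdX  M[L3]=80
step 6: P0: store L2 := 69  ⟶  MIII  (L2)  txn=BusRdX  M[L2]=90
step 7: P2: store L4 := 18  ⟶  IIMI  (L4)  txn=BusRdX  M[L4]=40
step 8: P0: load  L4  ⟶  SISI  (L4)  txn=BusRd+Flush  M[L4]=18
step 9: P0: store L4 := 66  ⟶  MIII  (L4)  txn=BusRdX  M[L4]=18
step 10: P0: store L4 := 8  ⟶  MIII  (L4)  txn=∅  M[L4]=18
step 11: P0: load  L4  ⟶  MIII  (L4)  txn=∅  M[L4]=18
step 12: P3: store L5 := 6  ⟶  IIIM  (L5)  txn=BusRdX+Flush  M[L5]=7
step 13: P3: store L4 := 31  ⟶  IIIM  (L4)  txn=BusRdX+Flush  M[L4]=8
step 14: P2: load  L4  ⟶  IISS  (L4)  txn=BusRd+Flush  M[L4]=31
step 15: P1: load  L4  ⟶  ISSS  (L4)  txn=BusRd  M[L4]=31
step 16: P2: store L0 := 47  ⟶  IIMI  (L0)  txn=BusRdX  M[L0]=90
step 17: P2: load  L4  ⟶  ISSS  (L4)  txn=∅  M[L4]=31
step 18: P1: store L4 := 78  ⟶  IMII  (L4)  txn=BusRdX  M[L4]=31
step 19: P3: load  L4  ⟶  ISIS  (L4)  txn=BusRd+Flush  M[L4]=78
step 20: P1: load  L4  ⟶  ISIS  (L4)  txn=∅  M[L4]=78
step 21: P3: load  L4  ⟶  ISIS  (L4)  txn=∅  M[L4]=78
step 22: P3: store L0 := 12  ⟶  IIIM  (L0)  txn=BusRdX+Flush  M[L0]=47
step 23: P2: load  L4  ⟶  ISSS  (L4)  txn=BusRd  M[L4]=78
step 24: P0: load  L3  ⟶  SIIS  (L3)  txn=BusRd+Flush  M[L3]=93
step 25: P3: load  L2  ⟶  SIIS  (L2)  txn=BusRd+Flush  M[L2]=69
step 26: P0: store L1 := 58  ⟶  MIII  (L1)  txn=BusRdX  M[L1]=20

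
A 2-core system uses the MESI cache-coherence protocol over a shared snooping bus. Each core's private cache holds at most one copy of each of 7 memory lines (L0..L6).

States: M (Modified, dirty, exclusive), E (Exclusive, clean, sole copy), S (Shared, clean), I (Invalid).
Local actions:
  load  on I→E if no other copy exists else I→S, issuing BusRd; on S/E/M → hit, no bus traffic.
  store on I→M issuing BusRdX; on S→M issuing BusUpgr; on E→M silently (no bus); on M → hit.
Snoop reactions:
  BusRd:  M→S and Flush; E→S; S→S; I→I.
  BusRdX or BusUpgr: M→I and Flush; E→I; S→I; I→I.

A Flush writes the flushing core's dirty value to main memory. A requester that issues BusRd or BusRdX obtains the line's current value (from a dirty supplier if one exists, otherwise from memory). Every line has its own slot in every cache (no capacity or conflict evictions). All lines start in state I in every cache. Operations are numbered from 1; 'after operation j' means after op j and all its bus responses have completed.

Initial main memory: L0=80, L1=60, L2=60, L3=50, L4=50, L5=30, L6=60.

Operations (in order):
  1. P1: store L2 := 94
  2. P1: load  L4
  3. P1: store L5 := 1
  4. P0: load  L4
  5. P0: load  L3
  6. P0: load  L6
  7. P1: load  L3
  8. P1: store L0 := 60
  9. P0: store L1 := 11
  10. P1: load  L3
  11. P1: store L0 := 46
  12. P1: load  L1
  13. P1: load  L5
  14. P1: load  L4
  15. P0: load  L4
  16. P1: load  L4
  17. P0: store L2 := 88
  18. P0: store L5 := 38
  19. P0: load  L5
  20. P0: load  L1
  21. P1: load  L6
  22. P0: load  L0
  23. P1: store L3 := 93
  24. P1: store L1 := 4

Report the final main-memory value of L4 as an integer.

1. P1: store L2 := 94  bus=[BusRdX]  L2: P0=I P1=M  mem[L2]=60
2. P1: load  L4  bus=[BusRd]  L4: P0=I P1=E  mem[L4]=50
3. P1: store L5 := 1  bus=[BusRdX]  L5: P0=I P1=M  mem[L5]=30
4. P0: load  L4  bus=[BusRd]  L4: P0=S P1=S  mem[L4]=50
5. P0: load  L3  bus=[BusRd]  L3: P0=E P1=I  mem[L3]=50
6. P0: load  L6  bus=[BusRd]  L6: P0=E P1=I  mem[L6]=60
7. P1: load  L3  bus=[BusRd]  L3: P0=S P1=S  mem[L3]=50
8. P1: store L0 := 60  bus=[BusRdX]  L0: P0=I P1=M  mem[L0]=80
9. P0: store L1 := 11  bus=[BusRdX]  L1: P0=M P1=I  mem[L1]=60
10. P1: load  L3  bus=[-]  L3: P0=S P1=S  mem[L3]=50
11. P1: store L0 := 46  bus=[-]  L0: P0=I P1=M  mem[L0]=80
12. P1: load  L1  bus=[BusRd,Flush]  L1: P0=S P1=S  mem[L1]=11
13. P1: load  L5  bus=[-]  L5: P0=I P1=M  mem[L5]=30
14. P1: load  L4  bus=[-]  L4: P0=S P1=S  mem[L4]=50
15. P0: load  L4  bus=[-]  L4: P0=S P1=S  mem[L4]=50
16. P1: load  L4  bus=[-]  L4: P0=S P1=S  mem[L4]=50
17. P0: store L2 := 88  bus=[BusRdX,Flush]  L2: P0=M P1=I  mem[L2]=94
18. P0: store L5 := 38  bus=[BusRdX,Flush]  L5: P0=M P1=I  mem[L5]=1
19. P0: load  L5  bus=[-]  L5: P0=M P1=I  mem[L5]=1
20. P0: load  L1  bus=[-]  L1: P0=S P1=S  mem[L1]=11
21. P1: load  L6  bus=[BusRd]  L6: P0=S P1=S  mem[L6]=60
22. P0: load  L0  bus=[BusRd,Flush]  L0: P0=S P1=S  mem[L0]=46
23. P1: store L3 := 93  bus=[BusUpgr]  L3: P0=I P1=M  mem[L3]=50
24. P1: store L1 := 4  bus=[BusUpgr]  L1: P0=I P1=M  mem[L1]=11

memory[L4] = 50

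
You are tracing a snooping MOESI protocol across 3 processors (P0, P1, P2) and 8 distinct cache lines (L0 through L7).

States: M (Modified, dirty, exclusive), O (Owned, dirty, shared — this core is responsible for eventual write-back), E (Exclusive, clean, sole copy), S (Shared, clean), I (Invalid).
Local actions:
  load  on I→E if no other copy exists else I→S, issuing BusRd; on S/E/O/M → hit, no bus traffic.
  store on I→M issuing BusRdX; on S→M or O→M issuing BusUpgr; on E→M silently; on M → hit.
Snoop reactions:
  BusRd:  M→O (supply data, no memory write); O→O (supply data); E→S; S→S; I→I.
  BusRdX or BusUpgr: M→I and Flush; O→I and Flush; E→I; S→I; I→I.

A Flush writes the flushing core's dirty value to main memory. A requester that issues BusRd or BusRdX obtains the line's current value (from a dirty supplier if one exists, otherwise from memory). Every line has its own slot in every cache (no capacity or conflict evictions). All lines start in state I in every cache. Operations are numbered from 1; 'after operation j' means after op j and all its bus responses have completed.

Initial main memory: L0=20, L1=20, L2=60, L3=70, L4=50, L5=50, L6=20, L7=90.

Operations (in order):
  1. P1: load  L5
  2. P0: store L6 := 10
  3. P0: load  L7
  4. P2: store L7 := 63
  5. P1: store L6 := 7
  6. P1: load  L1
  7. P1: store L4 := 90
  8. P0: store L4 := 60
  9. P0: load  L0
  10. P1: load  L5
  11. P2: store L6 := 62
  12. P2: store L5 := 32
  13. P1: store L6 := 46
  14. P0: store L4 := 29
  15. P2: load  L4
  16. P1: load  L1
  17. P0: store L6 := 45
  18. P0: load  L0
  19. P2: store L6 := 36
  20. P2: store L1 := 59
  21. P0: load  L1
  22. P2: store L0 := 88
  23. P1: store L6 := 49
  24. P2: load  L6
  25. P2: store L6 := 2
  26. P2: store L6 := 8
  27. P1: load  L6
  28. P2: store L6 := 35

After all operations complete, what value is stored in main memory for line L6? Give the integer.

memory[L6] = 49

[1] P1: load  L5 | P0:I, P1:E(50), P2:I | bus: BusRd
[2] P0: store L6 := 10 | P0:M(10), P1:I, P2:I | bus: BusRdX
[3] P0: load  L7 | P0:E(90), P1:I, P2:I | bus: BusRd
[4] P2: store L7 := 63 | P0:I, P1:I, P2:M(63) | bus: BusRdX
[5] P1: store L6 := 7 | P0:I, P1:M(7), P2:I | bus: BusRdX,Flush
[6] P1: load  L1 | P0:I, P1:E(20), P2:I | bus: BusRd
[7] P1: store L4 := 90 | P0:I, P1:M(90), P2:I | bus: BusRdX
[8] P0: store L4 := 60 | P0:M(60), P1:I, P2:I | bus: BusRdX,Flush
[9] P0: load  L0 | P0:E(20), P1:I, P2:I | bus: BusRd
[10] P1: load  L5 | P0:I, P1:E(50), P2:I | bus: none
[11] P2: store L6 := 62 | P0:I, P1:I, P2:M(62) | bus: BusRdX,Flush
[12] P2: store L5 := 32 | P0:I, P1:I, P2:M(32) | bus: BusRdX
[13] P1: store L6 := 46 | P0:I, P1:M(46), P2:I | bus: BusRdX,Flush
[14] P0: store L4 := 29 | P0:M(29), P1:I, P2:I | bus: none
[15] P2: load  L4 | P0:O(29), P1:I, P2:S(29) | bus: BusRd
[16] P1: load  L1 | P0:I, P1:E(20), P2:I | bus: none
[17] P0: store L6 := 45 | P0:M(45), P1:I, P2:I | bus: BusRdX,Flush
[18] P0: load  L0 | P0:E(20), P1:I, P2:I | bus: none
[19] P2: store L6 := 36 | P0:I, P1:I, P2:M(36) | bus: BusRdX,Flush
[20] P2: store L1 := 59 | P0:I, P1:I, P2:M(59) | bus: BusRdX
[21] P0: load  L1 | P0:S(59), P1:I, P2:O(59) | bus: BusRd
[22] P2: store L0 := 88 | P0:I, P1:I, P2:M(88) | bus: BusRdX
[23] P1: store L6 := 49 | P0:I, P1:M(49), P2:I | bus: BusRdX,Flush
[24] P2: load  L6 | P0:I, P1:O(49), P2:S(49) | bus: BusRd
[25] P2: store L6 := 2 | P0:I, P1:I, P2:M(2) | bus: BusUpgr,Flush
[26] P2: store L6 := 8 | P0:I, P1:I, P2:M(8) | bus: none
[27] P1: load  L6 | P0:I, P1:S(8), P2:O(8) | bus: BusRd
[28] P2: store L6 := 35 | P0:I, P1:I, P2:M(35) | bus: BusUpgr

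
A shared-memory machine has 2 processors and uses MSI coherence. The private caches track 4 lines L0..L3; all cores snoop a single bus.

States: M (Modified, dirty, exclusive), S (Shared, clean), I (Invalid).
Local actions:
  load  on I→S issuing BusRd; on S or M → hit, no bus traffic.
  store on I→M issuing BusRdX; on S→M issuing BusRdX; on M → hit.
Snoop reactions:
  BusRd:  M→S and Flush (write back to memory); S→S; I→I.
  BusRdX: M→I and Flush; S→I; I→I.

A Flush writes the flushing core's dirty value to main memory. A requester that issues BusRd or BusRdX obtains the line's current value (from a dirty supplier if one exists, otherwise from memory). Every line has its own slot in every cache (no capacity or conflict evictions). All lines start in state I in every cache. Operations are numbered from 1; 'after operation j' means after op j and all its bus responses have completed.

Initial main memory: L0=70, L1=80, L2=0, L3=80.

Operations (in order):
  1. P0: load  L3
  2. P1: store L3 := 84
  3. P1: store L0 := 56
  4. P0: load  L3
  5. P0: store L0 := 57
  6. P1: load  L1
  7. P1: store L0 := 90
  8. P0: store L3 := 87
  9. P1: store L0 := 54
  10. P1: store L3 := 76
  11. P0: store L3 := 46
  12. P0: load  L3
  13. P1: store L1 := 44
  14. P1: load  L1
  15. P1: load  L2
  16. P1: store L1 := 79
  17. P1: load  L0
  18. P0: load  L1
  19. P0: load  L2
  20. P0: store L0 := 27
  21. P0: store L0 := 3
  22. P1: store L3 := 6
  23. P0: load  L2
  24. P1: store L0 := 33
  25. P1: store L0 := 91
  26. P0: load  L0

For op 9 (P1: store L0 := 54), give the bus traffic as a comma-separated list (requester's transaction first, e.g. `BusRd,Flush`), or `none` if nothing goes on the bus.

[1] P0: load  L3 | P0:S(80), P1:I | bus: BusRd
[2] P1: store L3 := 84 | P0:I, P1:M(84) | bus: BusRdX
[3] P1: store L0 := 56 | P0:I, P1:M(56) | bus: BusRdX
[4] P0: load  L3 | P0:S(84), P1:S(84) | bus: BusRd,Flush
[5] P0: store L0 := 57 | P0:M(57), P1:I | bus: BusRdX,Flush
[6] P1: load  L1 | P0:I, P1:S(80) | bus: BusRd
[7] P1: store L0 := 90 | P0:I, P1:M(90) | bus: BusRdX,Flush
[8] P0: store L3 := 87 | P0:M(87), P1:I | bus: BusRdX
[9] P1: store L0 := 54 | P0:I, P1:M(54) | bus: none
[10] P1: store L3 := 76 | P0:I, P1:M(76) | bus: BusRdX,Flush
[11] P0: store L3 := 46 | P0:M(46), P1:I | bus: BusRdX,Flush
[12] P0: load  L3 | P0:M(46), P1:I | bus: none
[13] P1: store L1 := 44 | P0:I, P1:M(44) | bus: BusRdX
[14] P1: load  L1 | P0:I, P1:M(44) | bus: none
[15] P1: load  L2 | P0:I, P1:S(0) | bus: BusRd
[16] P1: store L1 := 79 | P0:I, P1:M(79) | bus: none
[17] P1: load  L0 | P0:I, P1:M(54) | bus: none
[18] P0: load  L1 | P0:S(79), P1:S(79) | bus: BusRd,Flush
[19] P0: load  L2 | P0:S(0), P1:S(0) | bus: BusRd
[20] P0: store L0 := 27 | P0:M(27), P1:I | bus: BusRdX,Flush
[21] P0: store L0 := 3 | P0:M(3), P1:I | bus: none
[22] P1: store L3 := 6 | P0:I, P1:M(6) | bus: BusRdX,Flush
[23] P0: load  L2 | P0:S(0), P1:S(0) | bus: none
[24] P1: store L0 := 33 | P0:I, P1:M(33) | bus: BusRdX,Flush
[25] P1: store L0 := 91 | P0:I, P1:M(91) | bus: none
[26] P0: load  L0 | P0:S(91), P1:S(91) | bus: BusRd,Flush

bus = none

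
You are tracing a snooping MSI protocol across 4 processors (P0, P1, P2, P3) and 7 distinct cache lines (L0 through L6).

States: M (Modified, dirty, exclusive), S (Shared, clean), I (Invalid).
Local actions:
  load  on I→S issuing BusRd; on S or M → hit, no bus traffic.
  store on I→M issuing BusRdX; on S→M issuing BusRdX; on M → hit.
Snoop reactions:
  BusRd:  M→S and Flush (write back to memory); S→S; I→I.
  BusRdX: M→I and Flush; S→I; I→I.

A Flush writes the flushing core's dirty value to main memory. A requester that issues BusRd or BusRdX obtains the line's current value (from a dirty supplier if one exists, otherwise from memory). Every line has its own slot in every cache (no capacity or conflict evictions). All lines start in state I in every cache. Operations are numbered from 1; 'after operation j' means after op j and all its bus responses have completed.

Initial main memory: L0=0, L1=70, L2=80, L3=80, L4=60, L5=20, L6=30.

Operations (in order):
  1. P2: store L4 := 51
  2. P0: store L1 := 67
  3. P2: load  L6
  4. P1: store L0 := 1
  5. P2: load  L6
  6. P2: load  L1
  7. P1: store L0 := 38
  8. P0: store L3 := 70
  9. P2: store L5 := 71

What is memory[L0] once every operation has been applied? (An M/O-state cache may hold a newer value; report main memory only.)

[1] P2: store L4 := 51 | P0:I, P1:I, P2:M(51), P3:I | bus: BusRdX
[2] P0: store L1 := 67 | P0:M(67), P1:I, P2:I, P3:I | bus: BusRdX
[3] P2: load  L6 | P0:I, P1:I, P2:S(30), P3:I | bus: BusRd
[4] P1: store L0 := 1 | P0:I, P1:M(1), P2:I, P3:I | bus: BusRdX
[5] P2: load  L6 | P0:I, P1:I, P2:S(30), P3:I | bus: none
[6] P2: load  L1 | P0:S(67), P1:I, P2:S(67), P3:I | bus: BusRd,Flush
[7] P1: store L0 := 38 | P0:I, P1:M(38), P2:I, P3:I | bus: none
[8] P0: store L3 := 70 | P0:M(70), P1:I, P2:I, P3:I | bus: BusRdX
[9] P2: store L5 := 71 | P0:I, P1:I, P2:M(71), P3:I | bus: BusRdX

memory[L0] = 0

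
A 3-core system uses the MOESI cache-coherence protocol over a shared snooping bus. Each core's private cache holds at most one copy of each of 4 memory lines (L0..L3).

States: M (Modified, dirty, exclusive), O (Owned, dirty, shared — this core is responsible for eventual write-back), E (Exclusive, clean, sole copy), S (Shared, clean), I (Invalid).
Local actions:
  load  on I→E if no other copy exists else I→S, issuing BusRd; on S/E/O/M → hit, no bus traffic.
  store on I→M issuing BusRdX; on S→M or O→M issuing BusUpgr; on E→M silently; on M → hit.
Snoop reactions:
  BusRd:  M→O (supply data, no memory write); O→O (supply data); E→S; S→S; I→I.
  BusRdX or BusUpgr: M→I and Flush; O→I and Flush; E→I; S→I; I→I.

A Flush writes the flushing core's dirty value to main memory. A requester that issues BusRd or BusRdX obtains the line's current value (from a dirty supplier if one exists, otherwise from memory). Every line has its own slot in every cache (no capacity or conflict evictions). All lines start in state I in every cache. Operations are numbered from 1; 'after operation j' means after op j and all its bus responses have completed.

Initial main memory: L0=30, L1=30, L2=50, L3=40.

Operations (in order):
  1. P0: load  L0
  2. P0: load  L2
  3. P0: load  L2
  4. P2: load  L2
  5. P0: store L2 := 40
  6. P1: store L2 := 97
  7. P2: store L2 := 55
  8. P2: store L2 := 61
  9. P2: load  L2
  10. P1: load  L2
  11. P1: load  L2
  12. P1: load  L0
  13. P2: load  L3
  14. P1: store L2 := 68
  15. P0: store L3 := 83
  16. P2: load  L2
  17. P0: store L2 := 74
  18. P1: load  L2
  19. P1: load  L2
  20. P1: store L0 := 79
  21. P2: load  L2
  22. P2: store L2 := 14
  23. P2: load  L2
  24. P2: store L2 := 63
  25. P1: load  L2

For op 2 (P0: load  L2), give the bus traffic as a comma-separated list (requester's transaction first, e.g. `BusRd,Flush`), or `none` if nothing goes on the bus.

bus = BusRd

step 1: P0: load  L0  ⟶  EII  (L0)  txn=BusRd  M[L0]=30
step 2: P0: load  L2  ⟶  EII  (L2)  txn=BusRd  M[L2]=50
step 3: P0: load  L2  ⟶  EII  (L2)  txn=∅  M[L2]=50
step 4: P2: load  L2  ⟶  SIS  (L2)  txn=BusRd  M[L2]=50
step 5: P0: store L2 := 40  ⟶  MII  (L2)  txn=BusUpgr  M[L2]=50
step 6: P1: store L2 := 97  ⟶  IMI  (L2)  txn=BusRdX+Flush  M[L2]=40
step 7: P2: store L2 := 55  ⟶  IIM  (L2)  txn=BusRdX+Flush  M[L2]=97
step 8: P2: store L2 := 61  ⟶  IIM  (L2)  txn=∅  M[L2]=97
step 9: P2: load  L2  ⟶  IIM  (L2)  txn=∅  M[L2]=97
step 10: P1: load  L2  ⟶  ISO  (L2)  txn=BusRd  M[L2]=97
step 11: P1: load  L2  ⟶  ISO  (L2)  txn=∅  M[L2]=97
step 12: P1: load  L0  ⟶  SSI  (L0)  txn=BusRd  M[L0]=30
step 13: P2: load  L3  ⟶  IIE  (L3)  txn=BusRd  M[L3]=40
step 14: P1: store L2 := 68  ⟶  IMI  (L2)  txn=BusUpgr+Flush  M[L2]=61
step 15: P0: store L3 := 83  ⟶  MII  (L3)  txn=BusRdX  M[L3]=40
step 16: P2: load  L2  ⟶  IOS  (L2)  txn=BusRd  M[L2]=61
step 17: P0: store L2 := 74  ⟶  MII  (L2)  txn=BusRdX+Flush  M[L2]=68
step 18: P1: load  L2  ⟶  OSI  (L2)  txn=BusRd  M[L2]=68
step 19: P1: load  L2  ⟶  OSI  (L2)  txn=∅  M[L2]=68
step 20: P1: store L0 := 79  ⟶  IMI  (L0)  txn=BusUpgr  M[L0]=30
step 21: P2: load  L2  ⟶  OSS  (L2)  txn=BusRd  M[L2]=68
step 22: P2: store L2 := 14  ⟶  IIM  (L2)  txn=BusUpgr+Flush  M[L2]=74
step 23: P2: load  L2  ⟶  IIM  (L2)  txn=∅  M[L2]=74
step 24: P2: store L2 := 63  ⟶  IIM  (L2)  txn=∅  M[L2]=74
step 25: P1: load  L2  ⟶  ISO  (L2)  txn=BusRd  M[L2]=74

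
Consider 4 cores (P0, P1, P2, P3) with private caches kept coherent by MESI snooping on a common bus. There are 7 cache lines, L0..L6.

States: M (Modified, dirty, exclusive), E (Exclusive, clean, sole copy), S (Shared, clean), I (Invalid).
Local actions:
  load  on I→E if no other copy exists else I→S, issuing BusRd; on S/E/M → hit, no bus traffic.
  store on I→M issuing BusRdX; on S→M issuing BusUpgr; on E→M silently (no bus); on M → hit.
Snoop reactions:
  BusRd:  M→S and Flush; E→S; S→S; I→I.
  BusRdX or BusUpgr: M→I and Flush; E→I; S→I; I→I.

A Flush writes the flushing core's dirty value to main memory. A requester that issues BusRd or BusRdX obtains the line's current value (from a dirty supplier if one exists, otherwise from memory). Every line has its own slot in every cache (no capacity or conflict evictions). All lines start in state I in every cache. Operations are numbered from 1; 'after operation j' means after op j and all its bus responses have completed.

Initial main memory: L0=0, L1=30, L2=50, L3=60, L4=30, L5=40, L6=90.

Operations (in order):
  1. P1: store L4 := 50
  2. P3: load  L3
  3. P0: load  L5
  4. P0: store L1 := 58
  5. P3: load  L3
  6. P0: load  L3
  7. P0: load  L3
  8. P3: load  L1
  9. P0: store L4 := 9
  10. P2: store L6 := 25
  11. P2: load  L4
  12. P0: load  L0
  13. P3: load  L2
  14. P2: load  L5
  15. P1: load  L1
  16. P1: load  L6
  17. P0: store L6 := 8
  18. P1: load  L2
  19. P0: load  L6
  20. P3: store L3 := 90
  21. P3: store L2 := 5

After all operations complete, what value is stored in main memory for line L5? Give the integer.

  op1 P1: store L4 := 50 → I/M/I/I on L4; bus BusRdX; mem=30
  op2 P3: load  L3 → I/I/I/E on L3; bus BusRd; mem=60
  op3 P0: load  L5 → E/I/I/I on L5; bus BusRd; mem=40
  op4 P0: store L1 := 58 → M/I/I/I on L1; bus BusRdX; mem=30
  op5 P3: load  L3 → I/I/I/E on L3; bus (none); mem=60
  op6 P0: load  L3 → S/I/I/S on L3; bus BusRd; mem=60
  op7 P0: load  L3 → S/I/I/S on L3; bus (none); mem=60
  op8 P3: load  L1 → S/I/I/S on L1; bus BusRd Flush; mem=58
  op9 P0: store L4 := 9 → M/I/I/I on L4; bus BusRdX Flush; mem=50
  op10 P2: store L6 := 25 → I/I/M/I on L6; bus BusRdX; mem=90
  op11 P2: load  L4 → S/I/S/I on L4; bus BusRd Flush; mem=9
  op12 P0: load  L0 → E/I/I/I on L0; bus BusRd; mem=0
  op13 P3: load  L2 → I/I/I/E on L2; bus BusRd; mem=50
  op14 P2: load  L5 → S/I/S/I on L5; bus BusRd; mem=40
  op15 P1: load  L1 → S/S/I/S on L1; bus BusRd; mem=58
  op16 P1: load  L6 → I/S/S/I on L6; bus BusRd Flush; mem=25
  op17 P0: store L6 := 8 → M/I/I/I on L6; bus BusRdX; mem=25
  op18 P1: load  L2 → I/S/I/S on L2; bus BusRd; mem=50
  op19 P0: load  L6 → M/I/I/I on L6; bus (none); mem=25
  op20 P3: store L3 := 90 → I/I/I/M on L3; bus BusUpgr; mem=60
  op21 P3: store L2 := 5 → I/I/I/M on L2; bus BusUpgr; mem=50

memory[L5] = 40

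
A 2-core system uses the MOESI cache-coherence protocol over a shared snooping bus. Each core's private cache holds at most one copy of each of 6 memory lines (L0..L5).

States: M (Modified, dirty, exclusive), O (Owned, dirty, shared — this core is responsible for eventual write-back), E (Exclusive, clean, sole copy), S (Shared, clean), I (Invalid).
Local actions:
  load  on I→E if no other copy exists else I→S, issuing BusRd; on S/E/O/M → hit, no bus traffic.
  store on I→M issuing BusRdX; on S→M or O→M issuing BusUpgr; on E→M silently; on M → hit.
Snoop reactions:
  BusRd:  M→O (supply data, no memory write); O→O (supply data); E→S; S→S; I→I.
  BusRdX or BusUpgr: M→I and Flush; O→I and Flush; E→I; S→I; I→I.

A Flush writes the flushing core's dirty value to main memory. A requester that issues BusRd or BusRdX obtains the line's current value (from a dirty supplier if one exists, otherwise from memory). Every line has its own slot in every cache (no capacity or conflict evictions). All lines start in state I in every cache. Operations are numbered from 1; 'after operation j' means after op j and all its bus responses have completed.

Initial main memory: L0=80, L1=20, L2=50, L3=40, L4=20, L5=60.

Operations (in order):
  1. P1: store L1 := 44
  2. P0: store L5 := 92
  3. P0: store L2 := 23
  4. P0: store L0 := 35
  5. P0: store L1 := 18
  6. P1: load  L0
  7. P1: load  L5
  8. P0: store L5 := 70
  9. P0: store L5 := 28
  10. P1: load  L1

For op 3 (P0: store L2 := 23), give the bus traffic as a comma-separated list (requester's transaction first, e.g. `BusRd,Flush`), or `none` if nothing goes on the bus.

step 1: P1: store L1 := 44  ⟶  IM  (L1)  txn=BusRdX  M[L1]=20
step 2: P0: store L5 := 92  ⟶  MI  (L5)  txn=BusRdX  M[L5]=60
step 3: P0: store L2 := 23  ⟶  MI  (L2)  txn=BusRdX  M[L2]=50
step 4: P0: store L0 := 35  ⟶  MI  (L0)  txn=BusRdX  M[L0]=80
step 5: P0: store L1 := 18  ⟶  MI  (L1)  txn=BusRdX+Flush  M[L1]=44
step 6: P1: load  L0  ⟶  OS  (L0)  txn=BusRd  M[L0]=80
step 7: P1: load  L5  ⟶  OS  (L5)  txn=BusRd  M[L5]=60
step 8: P0: store L5 := 70  ⟶  MI  (L5)  txn=BusUpgr  M[L5]=60
step 9: P0: store L5 := 28  ⟶  MI  (L5)  txn=∅  M[L5]=60
step 10: P1: load  L1  ⟶  OS  (L1)  txn=BusRd  M[L1]=44

bus = BusRdX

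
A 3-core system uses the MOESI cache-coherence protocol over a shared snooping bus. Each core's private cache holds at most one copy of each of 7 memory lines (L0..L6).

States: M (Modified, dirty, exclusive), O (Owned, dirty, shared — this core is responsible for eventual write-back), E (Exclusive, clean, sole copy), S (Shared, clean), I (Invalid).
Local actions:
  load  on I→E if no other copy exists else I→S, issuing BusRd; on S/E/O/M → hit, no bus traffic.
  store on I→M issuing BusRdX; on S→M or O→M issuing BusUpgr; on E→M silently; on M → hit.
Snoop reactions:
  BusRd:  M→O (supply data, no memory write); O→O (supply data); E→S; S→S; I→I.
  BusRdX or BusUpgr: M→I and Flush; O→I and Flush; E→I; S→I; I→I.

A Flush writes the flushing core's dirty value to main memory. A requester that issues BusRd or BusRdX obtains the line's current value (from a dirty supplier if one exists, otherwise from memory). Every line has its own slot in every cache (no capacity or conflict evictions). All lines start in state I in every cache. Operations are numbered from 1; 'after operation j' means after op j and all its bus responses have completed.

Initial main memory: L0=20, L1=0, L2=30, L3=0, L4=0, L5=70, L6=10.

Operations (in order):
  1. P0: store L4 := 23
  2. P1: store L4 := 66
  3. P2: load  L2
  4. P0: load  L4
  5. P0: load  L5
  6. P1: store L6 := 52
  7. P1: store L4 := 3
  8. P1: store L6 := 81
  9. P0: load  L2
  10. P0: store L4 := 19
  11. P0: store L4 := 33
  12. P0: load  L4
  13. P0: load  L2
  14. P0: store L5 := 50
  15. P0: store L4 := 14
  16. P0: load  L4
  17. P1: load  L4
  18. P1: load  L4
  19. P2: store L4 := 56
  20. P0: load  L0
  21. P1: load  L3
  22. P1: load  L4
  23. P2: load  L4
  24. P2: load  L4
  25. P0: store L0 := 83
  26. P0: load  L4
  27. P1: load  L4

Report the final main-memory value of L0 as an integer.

memory[L0] = 20

  op1 P0: store L4 := 23 → M/I/I on L4; bus BusRdX; mem=0
  op2 P1: store L4 := 66 → I/M/I on L4; bus BusRdX Flush; mem=23
  op3 P2: load  L2 → I/I/E on L2; bus BusRd; mem=30
  op4 P0: load  L4 → S/O/I on L4; bus BusRd; mem=23
  op5 P0: load  L5 → E/I/I on L5; bus BusRd; mem=70
  op6 P1: store L6 := 52 → I/M/I on L6; bus BusRdX; mem=10
  op7 P1: store L4 := 3 → I/M/I on L4; bus BusUpgr; mem=23
  op8 P1: store L6 := 81 → I/M/I on L6; bus (none); mem=10
  op9 P0: load  L2 → S/I/S on L2; bus BusRd; mem=30
  op10 P0: store L4 := 19 → M/I/I on L4; bus BusRdX Flush; mem=3
  op11 P0: store L4 := 33 → M/I/I on L4; bus (none); mem=3
  op12 P0: load  L4 → M/I/I on L4; bus (none); mem=3
  op13 P0: load  L2 → S/I/S on L2; bus (none); mem=30
  op14 P0: store L5 := 50 → M/I/I on L5; bus (none); mem=70
  op15 P0: store L4 := 14 → M/I/I on L4; bus (none); mem=3
  op16 P0: load  L4 → M/I/I on L4; bus (none); mem=3
  op17 P1: load  L4 → O/S/I on L4; bus BusRd; mem=3
  op18 P1: load  L4 → O/S/I on L4; bus (none); mem=3
  op19 P2: store L4 := 56 → I/I/M on L4; bus BusRdX Flush; mem=14
  op20 P0: load  L0 → E/I/I on L0; bus BusRd; mem=20
  op21 P1: load  L3 → I/E/I on L3; bus BusRd; mem=0
  op22 P1: load  L4 → I/S/O on L4; bus BusRd; mem=14
  op23 P2: load  L4 → I/S/O on L4; bus (none); mem=14
  op24 P2: load  L4 → I/S/O on L4; bus (none); mem=14
  op25 P0: store L0 := 83 → M/I/I on L0; bus (none); mem=20
  op26 P0: load  L4 → S/S/O on L4; bus BusRd; mem=14
  op27 P1: load  L4 → S/S/O on L4; bus (none); mem=14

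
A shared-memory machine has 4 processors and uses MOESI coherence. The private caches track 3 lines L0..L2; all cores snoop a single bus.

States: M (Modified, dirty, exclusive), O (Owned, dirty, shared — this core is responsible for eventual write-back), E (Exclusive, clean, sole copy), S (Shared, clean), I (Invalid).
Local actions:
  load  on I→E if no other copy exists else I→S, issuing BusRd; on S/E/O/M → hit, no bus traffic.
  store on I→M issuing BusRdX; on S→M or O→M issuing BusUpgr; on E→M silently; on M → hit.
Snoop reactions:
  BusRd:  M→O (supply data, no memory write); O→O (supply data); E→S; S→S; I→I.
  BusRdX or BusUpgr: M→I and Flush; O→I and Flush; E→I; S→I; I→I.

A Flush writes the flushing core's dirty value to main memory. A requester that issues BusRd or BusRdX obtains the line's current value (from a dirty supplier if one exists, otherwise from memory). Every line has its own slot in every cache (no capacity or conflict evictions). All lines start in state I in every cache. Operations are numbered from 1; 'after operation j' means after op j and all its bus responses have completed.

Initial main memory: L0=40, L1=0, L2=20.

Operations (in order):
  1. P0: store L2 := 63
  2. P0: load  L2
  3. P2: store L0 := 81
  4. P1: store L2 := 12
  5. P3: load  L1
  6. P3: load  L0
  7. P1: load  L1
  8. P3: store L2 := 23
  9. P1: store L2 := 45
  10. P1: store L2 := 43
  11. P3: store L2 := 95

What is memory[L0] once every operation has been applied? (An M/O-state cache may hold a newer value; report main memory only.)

memory[L0] = 40

  op1 P0: store L2 := 63 → M/I/I/I on L2; bus BusRdX; mem=20
  op2 P0: load  L2 → M/I/I/I on L2; bus (none); mem=20
  op3 P2: store L0 := 81 → I/I/M/I on L0; bus BusRdX; mem=40
  op4 P1: store L2 := 12 → I/M/I/I on L2; bus BusRdX Flush; mem=63
  op5 P3: load  L1 → I/I/I/E on L1; bus BusRd; mem=0
  op6 P3: load  L0 → I/I/O/S on L0; bus BusRd; mem=40
  op7 P1: load  L1 → I/S/I/S on L1; bus BusRd; mem=0
  op8 P3: store L2 := 23 → I/I/I/M on L2; bus BusRdX Flush; mem=12
  op9 P1: store L2 := 45 → I/M/I/I on L2; bus BusRdX Flush; mem=23
  op10 P1: store L2 := 43 → I/M/I/I on L2; bus (none); mem=23
  op11 P3: store L2 := 95 → I/I/I/M on L2; bus BusRdX Flush; mem=43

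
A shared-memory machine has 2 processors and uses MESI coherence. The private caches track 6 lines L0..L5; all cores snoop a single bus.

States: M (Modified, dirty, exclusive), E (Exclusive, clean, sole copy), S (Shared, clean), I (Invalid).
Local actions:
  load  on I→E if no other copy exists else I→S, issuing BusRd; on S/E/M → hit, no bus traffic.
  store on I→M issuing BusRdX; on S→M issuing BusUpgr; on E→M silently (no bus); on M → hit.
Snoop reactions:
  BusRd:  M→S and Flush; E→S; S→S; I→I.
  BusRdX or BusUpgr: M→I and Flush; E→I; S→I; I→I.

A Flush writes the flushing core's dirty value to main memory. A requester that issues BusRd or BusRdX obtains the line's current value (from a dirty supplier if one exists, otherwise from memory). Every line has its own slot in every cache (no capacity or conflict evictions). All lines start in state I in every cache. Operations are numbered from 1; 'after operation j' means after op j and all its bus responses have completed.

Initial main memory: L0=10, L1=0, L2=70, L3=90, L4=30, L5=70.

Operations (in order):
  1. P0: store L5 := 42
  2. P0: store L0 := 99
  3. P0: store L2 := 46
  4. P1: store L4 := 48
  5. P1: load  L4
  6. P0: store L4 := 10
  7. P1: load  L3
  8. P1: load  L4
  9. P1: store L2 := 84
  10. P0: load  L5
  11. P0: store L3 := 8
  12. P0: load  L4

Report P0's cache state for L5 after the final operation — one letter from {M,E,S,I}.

step 1: P0: store L5 := 42  ⟶  MI  (L5)  txn=BusRdX  M[L5]=70
step 2: P0: store L0 := 99  ⟶  MI  (L0)  txn=BusRdX  M[L0]=10
step 3: P0: store L2 := 46  ⟶  MI  (L2)  txn=BusRdX  M[L2]=70
step 4: P1: store L4 := 48  ⟶  IM  (L4)  txn=BusRdX  M[L4]=30
step 5: P1: load  L4  ⟶  IM  (L4)  txn=∅  M[L4]=30
step 6: P0: store L4 := 10  ⟶  MI  (L4)  txn=BusRdX+Flush  M[L4]=48
step 7: P1: load  L3  ⟶  IE  (L3)  txn=BusRd  M[L3]=90
step 8: P1: load  L4  ⟶  SS  (L4)  txn=BusRd+Flush  M[L4]=10
step 9: P1: store L2 := 84  ⟶  IM  (L2)  txn=BusRdX+Flush  M[L2]=46
step 10: P0: load  L5  ⟶  MI  (L5)  txn=∅  M[L5]=70
step 11: P0: store L3 := 8  ⟶  MI  (L3)  txn=BusRdX  M[L3]=90
step 12: P0: load  L4  ⟶  SS  (L4)  txn=∅  M[L4]=10

state = M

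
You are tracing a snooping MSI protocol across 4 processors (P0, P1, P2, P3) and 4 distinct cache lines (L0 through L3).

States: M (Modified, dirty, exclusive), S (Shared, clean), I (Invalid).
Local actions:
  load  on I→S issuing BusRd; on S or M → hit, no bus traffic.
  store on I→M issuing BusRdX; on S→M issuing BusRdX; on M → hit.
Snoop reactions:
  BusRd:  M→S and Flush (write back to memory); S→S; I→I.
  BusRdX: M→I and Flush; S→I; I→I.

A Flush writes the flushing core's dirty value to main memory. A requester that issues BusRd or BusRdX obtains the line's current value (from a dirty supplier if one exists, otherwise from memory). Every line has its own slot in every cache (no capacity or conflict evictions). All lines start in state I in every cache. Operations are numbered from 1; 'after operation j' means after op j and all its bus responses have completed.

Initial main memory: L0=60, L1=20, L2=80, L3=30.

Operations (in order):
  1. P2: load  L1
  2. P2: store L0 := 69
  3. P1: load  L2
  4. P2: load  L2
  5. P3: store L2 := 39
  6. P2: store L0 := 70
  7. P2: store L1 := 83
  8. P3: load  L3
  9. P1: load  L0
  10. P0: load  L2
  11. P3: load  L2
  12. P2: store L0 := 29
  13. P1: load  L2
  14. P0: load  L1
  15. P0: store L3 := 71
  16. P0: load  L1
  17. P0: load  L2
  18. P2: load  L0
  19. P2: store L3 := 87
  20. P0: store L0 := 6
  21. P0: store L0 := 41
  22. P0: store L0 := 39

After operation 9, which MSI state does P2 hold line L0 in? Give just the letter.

step 1: P2: load  L1  ⟶  IISI  (L1)  txn=BusRd  M[L1]=20
step 2: P2: store L0 := 69  ⟶  IIMI  (L0)  txn=BusRdX  M[L0]=60
step 3: P1: load  L2  ⟶  ISII  (L2)  txn=BusRd  M[L2]=80
step 4: P2: load  L2  ⟶  ISSI  (L2)  txn=BusRd  M[L2]=80
step 5: P3: store L2 := 39  ⟶  IIIM  (L2)  txn=BusRdX  M[L2]=80
step 6: P2: store L0 := 70  ⟶  IIMI  (L0)  txn=∅  M[L0]=60
step 7: P2: store L1 := 83  ⟶  IIMI  (L1)  txn=BusRdX  M[L1]=20
step 8: P3: load  L3  ⟶  IIIS  (L3)  txn=BusRd  M[L3]=30
step 9: P1: load  L0  ⟶  ISSI  (L0)  txn=BusRd+Flush  M[L0]=70
step 10: P0: load  L2  ⟶  SIIS  (L2)  txn=BusRd+Flush  M[L2]=39
step 11: P3: load  L2  ⟶  SIIS  (L2)  txn=∅  M[L2]=39
step 12: P2: store L0 := 29  ⟶  IIMI  (L0)  txn=BusRdX  M[L0]=70
step 13: P1: load  L2  ⟶  SSIS  (L2)  txn=BusRd  M[L2]=39
step 14: P0: load  L1  ⟶  SISI  (L1)  txn=BusRd+Flush  M[L1]=83
step 15: P0: store L3 := 71  ⟶  MIII  (L3)  txn=BusRdX  M[L3]=30
step 16: P0: load  L1  ⟶  SISI  (L1)  txn=∅  M[L1]=83
step 17: P0: load  L2  ⟶  SSIS  (L2)  txn=∅  M[L2]=39
step 18: P2: load  L0  ⟶  IIMI  (L0)  txn=∅  M[L0]=70
step 19: P2: store L3 := 87  ⟶  IIMI  (L3)  txn=BusRdX+Flush  M[L3]=71
step 20: P0: store L0 := 6  ⟶  MIII  (L0)  txn=BusRdX+Flush  M[L0]=29
step 21: P0: store L0 := 41  ⟶  MIII  (L0)  txn=∅  M[L0]=29
step 22: P0: store L0 := 39  ⟶  MIII  (L0)  txn=∅  M[L0]=29

state = S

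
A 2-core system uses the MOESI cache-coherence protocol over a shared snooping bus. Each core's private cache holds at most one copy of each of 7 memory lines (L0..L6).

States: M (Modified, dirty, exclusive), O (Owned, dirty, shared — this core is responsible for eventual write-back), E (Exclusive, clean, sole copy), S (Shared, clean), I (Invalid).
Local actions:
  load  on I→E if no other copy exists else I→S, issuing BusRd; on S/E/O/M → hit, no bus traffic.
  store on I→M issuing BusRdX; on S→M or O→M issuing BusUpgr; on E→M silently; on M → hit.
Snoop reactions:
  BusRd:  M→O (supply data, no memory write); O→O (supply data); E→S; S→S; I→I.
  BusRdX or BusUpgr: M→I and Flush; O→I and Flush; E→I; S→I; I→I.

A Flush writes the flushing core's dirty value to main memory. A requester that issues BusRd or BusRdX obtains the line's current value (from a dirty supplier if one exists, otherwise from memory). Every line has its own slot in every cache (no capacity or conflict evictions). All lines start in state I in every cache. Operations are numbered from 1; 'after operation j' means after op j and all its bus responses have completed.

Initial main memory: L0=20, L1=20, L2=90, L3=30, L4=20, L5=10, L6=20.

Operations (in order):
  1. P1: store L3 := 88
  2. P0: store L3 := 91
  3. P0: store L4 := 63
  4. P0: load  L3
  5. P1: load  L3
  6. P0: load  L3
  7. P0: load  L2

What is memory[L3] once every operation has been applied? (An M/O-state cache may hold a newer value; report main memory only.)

memory[L3] = 88

step 1: P1: store L3 := 88  ⟶  IM  (L3)  txn=BusRdX  M[L3]=30
step 2: P0: store L3 := 91  ⟶  MI  (L3)  txn=BusRdX+Flush  M[L3]=88
step 3: P0: store L4 := 63  ⟶  MI  (L4)  txn=BusRdX  M[L4]=20
step 4: P0: load  L3  ⟶  MI  (L3)  txn=∅  M[L3]=88
step 5: P1: load  L3  ⟶  OS  (L3)  txn=BusRd  M[L3]=88
step 6: P0: load  L3  ⟶  OS  (L3)  txn=∅  M[L3]=88
step 7: P0: load  L2  ⟶  EI  (L2)  txn=BusRd  M[L2]=90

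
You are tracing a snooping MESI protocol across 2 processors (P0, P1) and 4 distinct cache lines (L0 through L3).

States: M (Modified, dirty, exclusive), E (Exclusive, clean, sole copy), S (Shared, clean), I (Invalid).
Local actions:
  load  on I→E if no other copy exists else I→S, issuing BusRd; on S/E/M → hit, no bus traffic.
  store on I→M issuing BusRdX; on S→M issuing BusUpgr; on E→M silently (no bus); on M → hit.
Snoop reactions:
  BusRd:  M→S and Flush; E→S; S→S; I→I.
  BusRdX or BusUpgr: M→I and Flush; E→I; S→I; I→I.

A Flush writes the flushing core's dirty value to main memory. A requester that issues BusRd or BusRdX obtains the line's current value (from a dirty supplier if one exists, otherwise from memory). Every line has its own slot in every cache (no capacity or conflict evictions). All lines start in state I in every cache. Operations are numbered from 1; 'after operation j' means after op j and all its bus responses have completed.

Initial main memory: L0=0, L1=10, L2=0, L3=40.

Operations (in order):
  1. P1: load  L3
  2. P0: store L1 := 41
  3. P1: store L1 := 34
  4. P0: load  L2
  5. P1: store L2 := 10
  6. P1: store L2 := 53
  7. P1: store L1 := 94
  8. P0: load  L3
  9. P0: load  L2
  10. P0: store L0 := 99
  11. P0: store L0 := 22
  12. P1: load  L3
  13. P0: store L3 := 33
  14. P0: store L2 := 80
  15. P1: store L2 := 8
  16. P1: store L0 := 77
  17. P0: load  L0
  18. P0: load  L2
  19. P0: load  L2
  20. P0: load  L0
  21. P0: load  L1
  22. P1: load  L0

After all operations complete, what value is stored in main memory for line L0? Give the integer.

memory[L0] = 77

step 1: P1: load  L3  ⟶  IE  (L3)  txn=BusRd  M[L3]=40
step 2: P0: store L1 := 41  ⟶  MI  (L1)  txn=BusRdX  M[L1]=10
step 3: P1: store L1 := 34  ⟶  IM  (L1)  txn=BusRdX+Flush  M[L1]=41
step 4: P0: load  L2  ⟶  EI  (L2)  txn=BusRd  M[L2]=0
step 5: P1: store L2 := 10  ⟶  IM  (L2)  txn=BusRdX  M[L2]=0
step 6: P1: store L2 := 53  ⟶  IM  (L2)  txn=∅  M[L2]=0
step 7: P1: store L1 := 94  ⟶  IM  (L1)  txn=∅  M[L1]=41
step 8: P0: load  L3  ⟶  SS  (L3)  txn=BusRd  M[L3]=40
step 9: P0: load  L2  ⟶  SS  (L2)  txn=BusRd+Flush  M[L2]=53
step 10: P0: store L0 := 99  ⟶  MI  (L0)  txn=BusRdX  M[L0]=0
step 11: P0: store L0 := 22  ⟶  MI  (L0)  txn=∅  M[L0]=0
step 12: P1: load  L3  ⟶  SS  (L3)  txn=∅  M[L3]=40
step 13: P0: store L3 := 33  ⟶  MI  (L3)  txn=BusUpgr  M[L3]=40
step 14: P0: store L2 := 80  ⟶  MI  (L2)  txn=BusUpgr  M[L2]=53
step 15: P1: store L2 := 8  ⟶  IM  (L2)  txn=BusRdX+Flush  M[L2]=80
step 16: P1: store L0 := 77  ⟶  IM  (L0)  txn=BusRdX+Flush  M[L0]=22
step 17: P0: load  L0  ⟶  SS  (L0)  txn=BusRd+Flush  M[L0]=77
step 18: P0: load  L2  ⟶  SS  (L2)  txn=BusRd+Flush  M[L2]=8
step 19: P0: load  L2  ⟶  SS  (L2)  txn=∅  M[L2]=8
step 20: P0: load  L0  ⟶  SS  (L0)  txn=∅  M[L0]=77
step 21: P0: load  L1  ⟶  SS  (L1)  txn=BusRd+Flush  M[L1]=94
step 22: P1: load  L0  ⟶  SS  (L0)  txn=∅  M[L0]=77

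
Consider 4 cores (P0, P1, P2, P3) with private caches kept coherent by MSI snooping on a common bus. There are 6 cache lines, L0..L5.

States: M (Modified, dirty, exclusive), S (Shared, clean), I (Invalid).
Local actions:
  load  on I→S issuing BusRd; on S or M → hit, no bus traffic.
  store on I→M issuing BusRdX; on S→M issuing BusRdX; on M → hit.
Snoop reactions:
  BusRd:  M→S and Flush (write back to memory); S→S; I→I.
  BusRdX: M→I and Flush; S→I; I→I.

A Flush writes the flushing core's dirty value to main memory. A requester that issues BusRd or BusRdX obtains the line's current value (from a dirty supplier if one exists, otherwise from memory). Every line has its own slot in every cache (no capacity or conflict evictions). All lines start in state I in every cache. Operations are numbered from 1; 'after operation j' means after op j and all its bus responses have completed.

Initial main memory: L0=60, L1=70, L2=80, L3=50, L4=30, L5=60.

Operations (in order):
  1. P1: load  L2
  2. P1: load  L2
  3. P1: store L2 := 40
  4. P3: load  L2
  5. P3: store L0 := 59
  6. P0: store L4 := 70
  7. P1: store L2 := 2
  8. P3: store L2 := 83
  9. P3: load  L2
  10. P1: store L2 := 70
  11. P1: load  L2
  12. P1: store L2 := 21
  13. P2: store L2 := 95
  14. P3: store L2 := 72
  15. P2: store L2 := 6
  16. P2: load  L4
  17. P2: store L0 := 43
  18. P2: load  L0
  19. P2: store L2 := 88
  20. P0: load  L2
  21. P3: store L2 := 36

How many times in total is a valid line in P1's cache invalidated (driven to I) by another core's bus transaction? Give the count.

1. P1: load  L2  bus=[BusRd]  L2: P0=I P1=S P2=I P3=I  mem[L2]=80
2. P1: load  L2  bus=[-]  L2: P0=I P1=S P2=I P3=I  mem[L2]=80
3. P1: store L2 := 40  bus=[BusRdX]  L2: P0=I P1=M P2=I P3=I  mem[L2]=80
4. P3: load  L2  bus=[BusRd,Flush]  L2: P0=I P1=S P2=I P3=S  mem[L2]=40
5. P3: store L0 := 59  bus=[BusRdX]  L0: P0=I P1=I P2=I P3=M  mem[L0]=60
6. P0: store L4 := 70  bus=[BusRdX]  L4: P0=M P1=I P2=I P3=I  mem[L4]=30
7. P1: store L2 := 2  bus=[BusRdX]  L2: P0=I P1=M P2=I P3=I  mem[L2]=40
8. P3: store L2 := 83  bus=[BusRdX,Flush]  L2: P0=I P1=I P2=I P3=M  mem[L2]=2
9. P3: load  L2  bus=[-]  L2: P0=I P1=I P2=I P3=M  mem[L2]=2
10. P1: store L2 := 70  bus=[BusRdX,Flush]  L2: P0=I P1=M P2=I P3=I  mem[L2]=83
11. P1: load  L2  bus=[-]  L2: P0=I P1=M P2=I P3=I  mem[L2]=83
12. P1: store L2 := 21  bus=[-]  L2: P0=I P1=M P2=I P3=I  mem[L2]=83
13. P2: store L2 := 95  bus=[BusRdX,Flush]  L2: P0=I P1=I P2=M P3=I  mem[L2]=21
14. P3: store L2 := 72  bus=[BusRdX,Flush]  L2: P0=I P1=I P2=I P3=M  mem[L2]=95
15. P2: store L2 := 6  bus=[BusRdX,Flush]  L2: P0=I P1=I P2=M P3=I  mem[L2]=72
16. P2: load  L4  bus=[BusRd,Flush]  L4: P0=S P1=I P2=S P3=I  mem[L4]=70
17. P2: store L0 := 43  bus=[BusRdX,Flush]  L0: P0=I P1=I P2=M P3=I  mem[L0]=59
18. P2: load  L0  bus=[-]  L0: P0=I P1=I P2=M P3=I  mem[L0]=59
19. P2: store L2 := 88  bus=[-]  L2: P0=I P1=I P2=M P3=I  mem[L2]=72
20. P0: load  L2  bus=[BusRd,Flush]  L2: P0=S P1=I P2=S P3=I  mem[L2]=88
21. P3: store L2 := 36  bus=[BusRdX]  L2: P0=I P1=I P2=I P3=M  mem[L2]=88

invalidations = 2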